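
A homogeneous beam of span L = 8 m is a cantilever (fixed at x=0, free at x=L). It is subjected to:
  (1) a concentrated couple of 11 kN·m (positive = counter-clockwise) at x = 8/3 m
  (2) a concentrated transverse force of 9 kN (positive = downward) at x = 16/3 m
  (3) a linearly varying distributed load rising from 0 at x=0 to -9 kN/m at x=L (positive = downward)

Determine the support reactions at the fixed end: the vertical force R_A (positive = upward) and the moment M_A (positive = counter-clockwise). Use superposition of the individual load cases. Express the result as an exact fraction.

R_A = -27 kN, M_A = -155 kN·m

Load 1 — applied couple M₀=11 kN·m at a=8/3 m (b=L-a=16/3):
  R_A = 0 kN
  M_A = -M₀ = -11 kN·m
Load 2 — point force P=9 kN at a=16/3 m (b=L-a=8/3):
  R_A = P = 9 kN
  M_A = Pa = 9·(16/3) = 48 kN·m
Load 3 — triangular load w₀=-9 kN/m (0→w₀ over full span):
  R_A = w₀L/2 = (-9)·8/2 = -36 kN
  M_A = w₀L²/3 = (-9)·8²/3 = -192 kN·m
Superposition: R_A = -27 kN, M_A = -155 kN·m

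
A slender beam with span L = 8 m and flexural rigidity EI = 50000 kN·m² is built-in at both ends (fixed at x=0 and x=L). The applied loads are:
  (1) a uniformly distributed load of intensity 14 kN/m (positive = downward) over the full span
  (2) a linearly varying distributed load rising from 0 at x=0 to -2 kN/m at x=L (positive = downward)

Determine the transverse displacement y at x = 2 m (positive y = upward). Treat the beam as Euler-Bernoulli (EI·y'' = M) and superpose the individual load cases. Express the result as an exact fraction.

Load 1 — uniform load w=14 kN/m over full span:
  y_1 = -wx²(L-x)²/(24EI) = -14·2²·(8-2)²/(24·50000) = -21/12500 m
Load 2 — triangular load w₀=-2 kN/m (0→w₀ over full span):
  y_2 = -w₀x²(L-x)²(x+2L)/(120LEI) = -(-2)·2²·(8-2)²·(2+2·8)/(120·8·50000) = 27/250000 m
Superposition: y = Σ y_i = -393/250000 m ≈ -0.001572 m

y(2) = -393/250000 m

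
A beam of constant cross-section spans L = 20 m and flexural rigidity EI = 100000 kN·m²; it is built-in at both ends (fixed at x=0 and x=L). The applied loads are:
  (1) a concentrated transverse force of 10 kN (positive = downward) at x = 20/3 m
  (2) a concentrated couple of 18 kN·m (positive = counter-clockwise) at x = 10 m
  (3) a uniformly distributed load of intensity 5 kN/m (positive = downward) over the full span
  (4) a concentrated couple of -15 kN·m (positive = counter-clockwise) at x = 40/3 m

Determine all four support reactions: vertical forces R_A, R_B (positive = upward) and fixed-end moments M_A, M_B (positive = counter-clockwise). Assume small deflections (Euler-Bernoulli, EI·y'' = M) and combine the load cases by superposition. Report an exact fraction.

Load 1 — point force P=10 kN at a=20/3 m (b=L-a=40/3):
  R_A = Pb²(3a+b)/L³ = 10·(40/3)²·(3·(20/3)+(40/3))/20³ = 200/27 kN
  M_A = Pab²/L² = 10·(20/3)·(40/3)²/20² = 800/27 kN·m
  R_B = Pa²(a+3b)/L³ = 10·(20/3)²·((20/3)+3·(40/3))/20³ = 70/27 kN
  M_B = -Pa²b/L² = -10·(20/3)²·(40/3)/20² = -400/27 kN·m
Load 2 — applied couple M₀=18 kN·m at a=10 m (b=L-a=10):
  R_A = 6M₀ab/L³ = 6·18·10·10/20³ = 27/20 kN
  M_A = M₀b(2a-b)/L² = 18·10·(2·10-10)/20² = 9/2 kN·m
  R_B = -6M₀ab/L³ = -6·18·10·10/20³ = -27/20 kN
  M_B = M₀a(2b-a)/L² = 18·10·(2·10-10)/20² = 9/2 kN·m
Load 3 — uniform load w=5 kN/m over full span:
  R_A = wL/2 = 5·20/2 = 50 kN
  M_A = wL²/12 = 5·20²/12 = 500/3 kN·m
  R_B = wL/2 = 5·20/2 = 50 kN
  M_B = -wL²/12 = -5·20²/12 = -500/3 kN·m
Load 4 — applied couple M₀=-15 kN·m at a=40/3 m (b=L-a=20/3):
  R_A = 6M₀ab/L³ = 6·(-15)·(40/3)·(20/3)/20³ = -1 kN
  M_A = M₀b(2a-b)/L² = (-15)·(20/3)·(2·(40/3)-(20/3))/20² = -5 kN·m
  R_B = -6M₀ab/L³ = -6·(-15)·(40/3)·(20/3)/20³ = 1 kN
  M_B = M₀a(2b-a)/L² = (-15)·(40/3)·(2·(20/3)-(40/3))/20² = 0 kN·m
Superposition: R_A = 31189/540 kN, M_A = 10573/54 kN·m, R_B = 28211/540 kN, M_B = -9557/54 kN·m

R_A = 31189/540 kN, M_A = 10573/54 kN·m, R_B = 28211/540 kN, M_B = -9557/54 kN·m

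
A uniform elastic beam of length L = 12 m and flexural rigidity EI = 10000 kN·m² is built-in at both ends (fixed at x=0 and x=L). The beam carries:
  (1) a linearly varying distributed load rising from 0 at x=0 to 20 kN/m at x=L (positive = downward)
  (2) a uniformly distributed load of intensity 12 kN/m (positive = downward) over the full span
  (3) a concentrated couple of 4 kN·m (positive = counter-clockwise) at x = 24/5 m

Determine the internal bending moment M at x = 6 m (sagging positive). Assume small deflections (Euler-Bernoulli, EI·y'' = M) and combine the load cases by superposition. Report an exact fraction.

Load 1 — triangular load w₀=20 kN/m (0→w₀ over full span):
  M_1 = 3w₀Lx/20 - w₀L²/30 - w₀x³/(6L) = 3·20·12·6/20 - 20·12²/30 - 20·6³/(6·12) = 60 kN·m
Load 2 — uniform load w=12 kN/m over full span:
  M_2 = wLx/2 - wL²/12 - wx²/2 = 12·12·6/2 - 12·12²/12 - 12·6²/2 = 72 kN·m
Load 3 — applied couple M₀=4 kN·m at a=24/5 m (b=L-a=36/5):
  M_3 = R_Ax - M_A - M₀  [x>a] with R_A=12/25, M_A=12/25 = (12/25)·6 - (12/25) - 4 = -8/5 kN·m
Superposition: M = Σ M_i = 652/5 kN·m ≈ 130.400000 kN·m

M(6) = 652/5 kN·m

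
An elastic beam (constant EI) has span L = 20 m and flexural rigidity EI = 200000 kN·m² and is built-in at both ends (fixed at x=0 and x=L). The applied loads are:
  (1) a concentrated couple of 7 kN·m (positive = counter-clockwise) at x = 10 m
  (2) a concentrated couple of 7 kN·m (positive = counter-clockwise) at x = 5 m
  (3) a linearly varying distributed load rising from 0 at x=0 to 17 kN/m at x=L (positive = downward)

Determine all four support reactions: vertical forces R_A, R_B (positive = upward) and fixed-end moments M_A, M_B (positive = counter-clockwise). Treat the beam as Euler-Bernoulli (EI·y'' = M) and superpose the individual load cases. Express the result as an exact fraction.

R_A = 8307/160 kN, M_A = 10901/48 kN·m, R_B = 18893/160 kN, M_B = -5377/16 kN·m

Load 1 — applied couple M₀=7 kN·m at a=10 m (b=L-a=10):
  R_A = 6M₀ab/L³ = 6·7·10·10/20³ = 21/40 kN
  M_A = M₀b(2a-b)/L² = 7·10·(2·10-10)/20² = 7/4 kN·m
  R_B = -6M₀ab/L³ = -6·7·10·10/20³ = -21/40 kN
  M_B = M₀a(2b-a)/L² = 7·10·(2·10-10)/20² = 7/4 kN·m
Load 2 — applied couple M₀=7 kN·m at a=5 m (b=L-a=15):
  R_A = 6M₀ab/L³ = 6·7·5·15/20³ = 63/160 kN
  M_A = M₀b(2a-b)/L² = 7·15·(2·5-15)/20² = -21/16 kN·m
  R_B = -6M₀ab/L³ = -6·7·5·15/20³ = -63/160 kN
  M_B = M₀a(2b-a)/L² = 7·5·(2·15-5)/20² = 35/16 kN·m
Load 3 — triangular load w₀=17 kN/m (0→w₀ over full span):
  R_A = 3w₀L/20 = 3·17·20/20 = 51 kN
  M_A = w₀L²/30 = 17·20²/30 = 680/3 kN·m
  R_B = 7w₀L/20 = 7·17·20/20 = 119 kN
  M_B = -w₀L²/20 = -17·20²/20 = -340 kN·m
Superposition: R_A = 8307/160 kN, M_A = 10901/48 kN·m, R_B = 18893/160 kN, M_B = -5377/16 kN·m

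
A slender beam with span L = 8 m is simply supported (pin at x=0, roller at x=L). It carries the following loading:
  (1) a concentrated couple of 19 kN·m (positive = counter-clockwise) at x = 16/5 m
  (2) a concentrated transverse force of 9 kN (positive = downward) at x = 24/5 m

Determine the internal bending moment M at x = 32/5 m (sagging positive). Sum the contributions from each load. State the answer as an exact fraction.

M(32/5) = 121/25 kN·m

Load 1 — applied couple M₀=19 kN·m at a=16/5 m (b=L-a=24/5):
  M_1 = M₀x/L - M₀  [x>a] = 19·(32/5)/8 - 19 = -19/5 kN·m
Load 2 — point force P=9 kN at a=24/5 m (b=L-a=16/5):
  M_2 = Pa(L-x)/L  [x>a] = 9·(24/5)·(8-(32/5))/8 = 216/25 kN·m
Superposition: M = Σ M_i = 121/25 kN·m ≈ 4.840000 kN·m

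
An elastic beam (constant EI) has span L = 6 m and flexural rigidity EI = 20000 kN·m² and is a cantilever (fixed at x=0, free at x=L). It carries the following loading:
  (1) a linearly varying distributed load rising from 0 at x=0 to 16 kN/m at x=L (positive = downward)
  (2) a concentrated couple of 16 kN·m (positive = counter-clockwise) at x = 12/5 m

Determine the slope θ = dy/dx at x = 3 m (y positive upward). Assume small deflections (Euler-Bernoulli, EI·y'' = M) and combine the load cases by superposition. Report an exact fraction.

Load 1 — triangular load w₀=16 kN/m (0→w₀ over full span):
  θ_1 = (w₀Lx²/4-w₀L²x/3-w₀x⁴/(24L))/EI = (16·6·3²/4-16·6²·3/3-16·3⁴/(24·6))/20000 = -369/20000 rad
Load 2 — applied couple M₀=16 kN·m at a=12/5 m (b=L-a=18/5):
  θ_2 = M₀a/EI  [x>a] = 16·(12/5)/20000 = 6/3125 rad
Superposition: θ = Σ θ_i = -1653/100000 rad ≈ -0.016530 rad

θ(3) = -1653/100000 rad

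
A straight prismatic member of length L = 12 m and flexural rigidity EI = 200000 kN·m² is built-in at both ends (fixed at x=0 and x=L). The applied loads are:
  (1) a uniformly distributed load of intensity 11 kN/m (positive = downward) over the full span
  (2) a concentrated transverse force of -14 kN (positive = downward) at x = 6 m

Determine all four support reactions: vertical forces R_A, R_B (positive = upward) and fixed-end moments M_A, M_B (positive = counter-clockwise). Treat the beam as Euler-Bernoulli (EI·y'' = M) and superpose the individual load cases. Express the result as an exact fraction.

R_A = 59 kN, M_A = 111 kN·m, R_B = 59 kN, M_B = -111 kN·m

Load 1 — uniform load w=11 kN/m over full span:
  R_A = wL/2 = 11·12/2 = 66 kN
  M_A = wL²/12 = 11·12²/12 = 132 kN·m
  R_B = wL/2 = 11·12/2 = 66 kN
  M_B = -wL²/12 = -11·12²/12 = -132 kN·m
Load 2 — point force P=-14 kN at a=6 m (b=L-a=6):
  R_A = Pb²(3a+b)/L³ = (-14)·6²·(3·6+6)/12³ = -7 kN
  M_A = Pab²/L² = (-14)·6·6²/12² = -21 kN·m
  R_B = Pa²(a+3b)/L³ = (-14)·6²·(6+3·6)/12³ = -7 kN
  M_B = -Pa²b/L² = -(-14)·6²·6/12² = 21 kN·m
Superposition: R_A = 59 kN, M_A = 111 kN·m, R_B = 59 kN, M_B = -111 kN·m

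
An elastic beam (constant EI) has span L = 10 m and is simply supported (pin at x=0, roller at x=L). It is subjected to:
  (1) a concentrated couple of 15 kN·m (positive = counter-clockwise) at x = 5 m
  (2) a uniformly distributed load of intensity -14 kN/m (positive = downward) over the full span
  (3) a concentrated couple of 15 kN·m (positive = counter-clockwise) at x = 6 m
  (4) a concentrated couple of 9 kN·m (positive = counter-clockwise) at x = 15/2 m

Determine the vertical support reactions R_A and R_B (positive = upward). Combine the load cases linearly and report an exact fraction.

Load 1 — applied couple M₀=15 kN·m at a=5 m (b=L-a=5):
  R_A = M₀/L = 15/10 = 3/2 kN
  R_B = -M₀/L = -15/10 = -3/2 kN
Load 2 — uniform load w=-14 kN/m over full span:
  R_A = wL/2 = (-14)·10/2 = -70 kN
  R_B = wL/2 = (-14)·10/2 = -70 kN
Load 3 — applied couple M₀=15 kN·m at a=6 m (b=L-a=4):
  R_A = M₀/L = 15/10 = 3/2 kN
  R_B = -M₀/L = -15/10 = -3/2 kN
Load 4 — applied couple M₀=9 kN·m at a=15/2 m (b=L-a=5/2):
  R_A = M₀/L = 9/10 kN
  R_B = -M₀/L = -9/10 kN
Superposition: R_A = -661/10 kN, R_B = -739/10 kN

R_A = -661/10 kN, R_B = -739/10 kN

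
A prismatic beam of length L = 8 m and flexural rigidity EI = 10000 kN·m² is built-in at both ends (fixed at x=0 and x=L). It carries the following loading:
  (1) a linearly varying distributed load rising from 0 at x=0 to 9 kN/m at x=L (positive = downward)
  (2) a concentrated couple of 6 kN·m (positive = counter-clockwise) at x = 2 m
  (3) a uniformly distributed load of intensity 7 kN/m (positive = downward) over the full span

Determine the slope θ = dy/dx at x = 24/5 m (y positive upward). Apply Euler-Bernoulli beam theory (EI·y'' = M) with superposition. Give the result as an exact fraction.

Load 1 — triangular load w₀=9 kN/m (0→w₀ over full span):
  θ_1 = -w₀(2x(L-x)(L-2x)(x+2L)+x²(L-x)²)/(120LEI) = -9·(2·(24/5)·(8-(24/5))·(8-2·(24/5))·((24/5)+2·8)+(24/5)²·(8-(24/5))²)/(120·8·10000) = 288/390625 rad
Load 2 — applied couple M₀=6 kN·m at a=2 m (b=L-a=6):
  θ_2 = (R_Ax²/2 - M_Ax - M₀(x-a))/EI  [x>a] with R_A=27/32, M_A=-9/8 = ((27/32)·(24/5)²/2 - (-9/8)·(24/5) - 6·((24/5)-2))/10000 = -21/125000 rad
Load 3 — uniform load w=7 kN/m over full span:
  θ_3 = -wx(L-x)(L-2x)/(12EI) = -7·(24/5)·(8-(24/5))·(8-2·(24/5))/(12·10000) = 112/78125 rad
Superposition: θ = Σ θ_i = 6259/3125000 rad ≈ 0.002003 rad

θ(24/5) = 6259/3125000 rad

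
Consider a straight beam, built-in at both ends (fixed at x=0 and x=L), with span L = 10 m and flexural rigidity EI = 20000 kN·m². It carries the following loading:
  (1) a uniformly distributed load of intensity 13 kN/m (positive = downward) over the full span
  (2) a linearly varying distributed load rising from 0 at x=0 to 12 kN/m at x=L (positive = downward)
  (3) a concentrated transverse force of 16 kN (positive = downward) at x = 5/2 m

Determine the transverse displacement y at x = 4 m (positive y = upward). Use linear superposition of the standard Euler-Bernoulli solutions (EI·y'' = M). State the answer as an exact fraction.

y(4) = -12381/500000 m

Load 1 — uniform load w=13 kN/m over full span:
  y_1 = -wx²(L-x)²/(24EI) = -13·4²·(10-4)²/(24·20000) = -39/2500 m
Load 2 — triangular load w₀=12 kN/m (0→w₀ over full span):
  y_2 = -w₀x²(L-x)²(x+2L)/(120LEI) = -12·4²·(10-4)²·(4+2·10)/(120·10·20000) = -108/15625 m
Load 3 — point force P=16 kN at a=5/2 m (b=L-a=15/2):
  y_3 = -Pa²(L-x)²(3bL-(3b+a)(L-x))/(6L³EI)  [x>a] = -16·(5/2)²·(10-4)²·(3·(15/2)·10-(3·(15/2)+(5/2))·(10-4))/(6·10³·20000) = -9/4000 m
Superposition: y = Σ y_i = -12381/500000 m ≈ -0.024762 m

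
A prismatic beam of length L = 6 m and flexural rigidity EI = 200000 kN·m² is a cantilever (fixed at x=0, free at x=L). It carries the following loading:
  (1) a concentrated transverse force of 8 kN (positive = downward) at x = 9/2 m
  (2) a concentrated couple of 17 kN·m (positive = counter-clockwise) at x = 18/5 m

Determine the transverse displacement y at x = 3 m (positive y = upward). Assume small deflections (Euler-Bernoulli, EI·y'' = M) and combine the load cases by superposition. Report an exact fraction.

y(3) = -99/400000 m

Load 1 — point force P=8 kN at a=9/2 m (b=L-a=3/2):
  y_1 = -Px²(3a-x)/(6EI)  [x≤a] = -8·3²·(3·(9/2)-3)/(6·200000) = -63/100000 m
Load 2 — applied couple M₀=17 kN·m at a=18/5 m (b=L-a=12/5):
  y_2 = M₀x²/(2EI)  [x≤a] = 17·3²/(2·200000) = 153/400000 m
Superposition: y = Σ y_i = -99/400000 m ≈ -0.000247 m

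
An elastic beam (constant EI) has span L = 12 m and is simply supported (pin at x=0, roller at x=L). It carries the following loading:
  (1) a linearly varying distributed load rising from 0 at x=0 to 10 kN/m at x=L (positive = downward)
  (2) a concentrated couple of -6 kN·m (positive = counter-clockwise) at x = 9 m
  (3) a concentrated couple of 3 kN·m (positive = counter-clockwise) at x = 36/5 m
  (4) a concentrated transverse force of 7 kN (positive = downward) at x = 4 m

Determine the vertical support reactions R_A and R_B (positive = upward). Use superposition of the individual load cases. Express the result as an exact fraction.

Load 1 — triangular load w₀=10 kN/m (0→w₀ over full span):
  R_A = w₀L/6 = 10·12/6 = 20 kN
  R_B = w₀L/3 = 10·12/3 = 40 kN
Load 2 — applied couple M₀=-6 kN·m at a=9 m (b=L-a=3):
  R_A = M₀/L = (-6)/12 = -1/2 kN
  R_B = -M₀/L = -(-6)/12 = 1/2 kN
Load 3 — applied couple M₀=3 kN·m at a=36/5 m (b=L-a=24/5):
  R_A = M₀/L = 3/12 = 1/4 kN
  R_B = -M₀/L = -3/12 = -1/4 kN
Load 4 — point force P=7 kN at a=4 m (b=L-a=8):
  R_A = Pb/L = 7·8/12 = 14/3 kN
  R_B = Pa/L = 7·4/12 = 7/3 kN
Superposition: R_A = 293/12 kN, R_B = 511/12 kN

R_A = 293/12 kN, R_B = 511/12 kN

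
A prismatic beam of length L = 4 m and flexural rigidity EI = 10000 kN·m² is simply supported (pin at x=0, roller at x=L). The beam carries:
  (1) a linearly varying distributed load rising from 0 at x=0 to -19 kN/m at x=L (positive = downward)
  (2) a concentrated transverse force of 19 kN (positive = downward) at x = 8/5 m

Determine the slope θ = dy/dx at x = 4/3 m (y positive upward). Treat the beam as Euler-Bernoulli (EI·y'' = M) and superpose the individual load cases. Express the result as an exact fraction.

Load 1 — triangular load w₀=-19 kN/m (0→w₀ over full span):
  θ_1 = -w₀(7L⁴-30L²x²+15x⁴)/(360LEI) = -(-19)·(7·4⁴-30·4²·(4/3)²+15·(4/3)⁴)/(360·4·10000) = 988/759375 rad
Load 2 — point force P=19 kN at a=8/5 m (b=L-a=12/5):
  θ_2 = -Pb(L²-b²-3x²)/(6LEI)  [x≤a] = -19·(12/5)·(4²-(12/5)²-3·(4/3)²)/(6·4·10000) = -437/468750 rad
Superposition: θ = Σ θ_i = 14003/37968750 rad ≈ 0.000369 rad

θ(4/3) = 14003/37968750 rad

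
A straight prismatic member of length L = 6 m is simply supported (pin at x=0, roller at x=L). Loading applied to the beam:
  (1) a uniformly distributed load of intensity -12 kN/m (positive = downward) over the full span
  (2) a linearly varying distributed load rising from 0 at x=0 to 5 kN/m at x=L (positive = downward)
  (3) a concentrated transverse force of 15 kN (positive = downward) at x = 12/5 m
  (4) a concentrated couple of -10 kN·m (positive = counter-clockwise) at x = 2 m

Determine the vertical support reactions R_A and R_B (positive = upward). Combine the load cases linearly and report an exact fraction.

R_A = -71/3 kN, R_B = -55/3 kN

Load 1 — uniform load w=-12 kN/m over full span:
  R_A = wL/2 = (-12)·6/2 = -36 kN
  R_B = wL/2 = (-12)·6/2 = -36 kN
Load 2 — triangular load w₀=5 kN/m (0→w₀ over full span):
  R_A = w₀L/6 = 5·6/6 = 5 kN
  R_B = w₀L/3 = 5·6/3 = 10 kN
Load 3 — point force P=15 kN at a=12/5 m (b=L-a=18/5):
  R_A = Pb/L = 15·(18/5)/6 = 9 kN
  R_B = Pa/L = 15·(12/5)/6 = 6 kN
Load 4 — applied couple M₀=-10 kN·m at a=2 m (b=L-a=4):
  R_A = M₀/L = (-10)/6 = -5/3 kN
  R_B = -M₀/L = -(-10)/6 = 5/3 kN
Superposition: R_A = -71/3 kN, R_B = -55/3 kN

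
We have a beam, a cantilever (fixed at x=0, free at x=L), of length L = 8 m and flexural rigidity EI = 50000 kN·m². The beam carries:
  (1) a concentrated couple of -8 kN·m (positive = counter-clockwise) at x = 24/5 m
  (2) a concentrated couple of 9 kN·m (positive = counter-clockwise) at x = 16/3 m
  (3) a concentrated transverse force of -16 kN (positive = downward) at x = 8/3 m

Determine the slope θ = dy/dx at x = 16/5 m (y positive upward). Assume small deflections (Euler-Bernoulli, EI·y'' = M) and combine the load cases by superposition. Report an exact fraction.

θ(16/5) = 169/140625 rad

Load 1 — applied couple M₀=-8 kN·m at a=24/5 m (b=L-a=16/5):
  θ_1 = M₀x/EI  [x≤a] = (-8)·(16/5)/50000 = -8/15625 rad
Load 2 — applied couple M₀=9 kN·m at a=16/3 m (b=L-a=8/3):
  θ_2 = M₀x/EI  [x≤a] = 9·(16/5)/50000 = 9/15625 rad
Load 3 — point force P=-16 kN at a=8/3 m (b=L-a=16/3):
  θ_3 = -Pa²/(2EI)  [x>a] = -(-16)·(8/3)²/(2·50000) = 32/28125 rad
Superposition: θ = Σ θ_i = 169/140625 rad ≈ 0.001202 rad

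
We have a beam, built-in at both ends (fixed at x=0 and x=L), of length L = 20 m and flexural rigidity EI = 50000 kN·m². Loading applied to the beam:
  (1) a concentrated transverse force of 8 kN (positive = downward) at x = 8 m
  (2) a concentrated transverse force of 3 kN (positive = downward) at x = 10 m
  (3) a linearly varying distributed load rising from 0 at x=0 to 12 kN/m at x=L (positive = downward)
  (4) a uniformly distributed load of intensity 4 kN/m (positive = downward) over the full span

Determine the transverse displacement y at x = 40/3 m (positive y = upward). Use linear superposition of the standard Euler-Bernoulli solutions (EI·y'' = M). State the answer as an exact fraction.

y(40/3) = -225913/3037500 m

Load 1 — point force P=8 kN at a=8 m (b=L-a=12):
  y_1 = -Pa²(L-x)²(3bL-(3b+a)(L-x))/(6L³EI)  [x>a] = -8·8²·(20-(40/3))²·(3·12·20-(3·12+8)·(20-(40/3)))/(6·20³·50000) = -1024/253125 m
Load 2 — point force P=3 kN at a=10 m (b=L-a=10):
  y_2 = -Pa²(L-x)²(3bL-(3b+a)(L-x))/(6L³EI)  [x>a] = -3·10²·(20-(40/3))²·(3·10·20-(3·10+10)·(20-(40/3)))/(6·20³·50000) = -1/540 m
Load 3 — triangular load w₀=12 kN/m (0→w₀ over full span):
  y_3 = -w₀x²(L-x)²(x+2L)/(120LEI) = -12·(40/3)²·(20-(40/3))²·((40/3)+2·20)/(120·20·50000) = -256/6075 m
Load 4 — uniform load w=4 kN/m over full span:
  y_4 = -wx²(L-x)²/(24EI) = -4·(40/3)²·(20-(40/3))²/(24·50000) = -32/1215 m
Superposition: y = Σ y_i = -225913/3037500 m ≈ -0.074375 m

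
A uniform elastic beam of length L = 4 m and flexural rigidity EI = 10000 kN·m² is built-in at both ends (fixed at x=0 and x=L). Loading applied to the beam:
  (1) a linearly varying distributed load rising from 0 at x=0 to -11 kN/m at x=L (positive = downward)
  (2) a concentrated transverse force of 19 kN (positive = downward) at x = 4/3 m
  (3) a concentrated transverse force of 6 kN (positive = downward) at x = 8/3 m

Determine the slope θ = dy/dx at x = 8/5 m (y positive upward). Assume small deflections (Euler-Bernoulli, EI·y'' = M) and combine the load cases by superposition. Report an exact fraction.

Load 1 — triangular load w₀=-11 kN/m (0→w₀ over full span):
  θ_1 = -w₀(2x(L-x)(L-2x)(x+2L)+x²(L-x)²)/(120LEI) = -(-11)·(2·(8/5)·(4-(8/5))·(4-2·(8/5))·((8/5)+2·4)+(8/5)²·(4-(8/5))²)/(120·4·10000) = 66/390625 rad
Load 2 — point force P=19 kN at a=4/3 m (b=L-a=8/3):
  θ_2 = Pa²(L-x)(2bL-(3b+a)(L-x))/(2L³EI)  [x>a] = 19·(4/3)²·(4-(8/5))·(2·(8/3)·4-(3·(8/3)+(4/3))·(4-(8/5)))/(2·4³·10000) = -19/281250 rad
Load 3 — point force P=6 kN at a=8/3 m (b=L-a=4/3):
  θ_3 = -Pb²x(2aL-(3a+b)x)/(2L³EI)  [x≤a] = -6·(4/3)²·(8/5)·(2·(8/3)·4-(3·(8/3)+(4/3))·(8/5))/(2·4³·10000) = -4/46875 rad
Superposition: θ = Σ θ_i = 113/7031250 rad ≈ 0.000016 rad

θ(8/5) = 113/7031250 rad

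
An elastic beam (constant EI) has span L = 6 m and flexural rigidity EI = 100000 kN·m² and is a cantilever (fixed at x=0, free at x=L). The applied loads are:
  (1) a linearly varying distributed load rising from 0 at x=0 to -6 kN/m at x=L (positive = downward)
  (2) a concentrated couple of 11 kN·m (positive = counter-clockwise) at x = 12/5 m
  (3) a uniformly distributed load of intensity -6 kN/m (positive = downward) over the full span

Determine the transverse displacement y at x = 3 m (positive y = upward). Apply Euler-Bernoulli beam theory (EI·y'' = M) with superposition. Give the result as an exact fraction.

Load 1 — triangular load w₀=-6 kN/m (0→w₀ over full span):
  y_1 = (w₀Lx³/12-w₀L²x²/6-w₀x⁵/(120L))/EI = ((-6)·6·3³/12-(-6)·6²·3²/6-(-6)·3⁵/(120·6))/100000 = 9801/4000000 m
Load 2 — applied couple M₀=11 kN·m at a=12/5 m (b=L-a=18/5):
  y_2 = M₀a(2x-a)/(2EI)  [x>a] = 11·(12/5)·(2·3-(12/5))/(2·100000) = 297/625000 m
Load 3 — uniform load w=-6 kN/m over full span:
  y_3 = -wx²(x²-4Lx+6L²)/(24EI) = -(-6)·3²·(3²-4·6·3+6·6²)/(24·100000) = 1377/400000 m
Superposition: y = Σ y_i = 127359/20000000 m ≈ 0.006368 m

y(3) = 127359/20000000 m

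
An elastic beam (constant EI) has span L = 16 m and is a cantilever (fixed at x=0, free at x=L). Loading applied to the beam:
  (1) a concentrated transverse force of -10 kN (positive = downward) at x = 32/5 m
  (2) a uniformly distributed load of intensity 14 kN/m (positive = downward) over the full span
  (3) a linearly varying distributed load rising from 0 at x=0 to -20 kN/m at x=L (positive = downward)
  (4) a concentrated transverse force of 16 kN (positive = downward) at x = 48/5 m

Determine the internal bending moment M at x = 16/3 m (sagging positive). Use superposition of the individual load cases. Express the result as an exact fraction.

M(16/3) = 12512/405 kN·m

Load 1 — point force P=-10 kN at a=32/5 m (b=L-a=48/5):
  M_1 = -P(a-x)  [x≤a] = -(-10)·((32/5)-(16/3)) = 32/3 kN·m
Load 2 — uniform load w=14 kN/m over full span:
  M_2 = -w(L-x)²/2 = -14·(16-(16/3))²/2 = -7168/9 kN·m
Load 3 — triangular load w₀=-20 kN/m (0→w₀ over full span):
  M_3 = w₀Lx/2 - w₀L²/3 - w₀x³/(6L) = (-20)·16·(16/3)/2 - (-20)·16²/3 - (-20)·(16/3)³/(6·16) = 71680/81 kN·m
Load 4 — point force P=16 kN at a=48/5 m (b=L-a=32/5):
  M_4 = -P(a-x)  [x≤a] = -16·((48/5)-(16/3)) = -1024/15 kN·m
Superposition: M = Σ M_i = 12512/405 kN·m ≈ 30.893827 kN·m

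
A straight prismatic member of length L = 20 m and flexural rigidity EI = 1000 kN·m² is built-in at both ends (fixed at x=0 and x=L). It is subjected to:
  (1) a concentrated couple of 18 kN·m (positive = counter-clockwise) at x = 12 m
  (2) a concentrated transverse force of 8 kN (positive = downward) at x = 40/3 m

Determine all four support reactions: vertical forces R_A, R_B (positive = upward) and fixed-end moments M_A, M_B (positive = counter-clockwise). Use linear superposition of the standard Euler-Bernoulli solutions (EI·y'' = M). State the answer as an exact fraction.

Load 1 — applied couple M₀=18 kN·m at a=12 m (b=L-a=8):
  R_A = 6M₀ab/L³ = 6·18·12·8/20³ = 162/125 kN
  M_A = M₀b(2a-b)/L² = 18·8·(2·12-8)/20² = 144/25 kN·m
  R_B = -6M₀ab/L³ = -6·18·12·8/20³ = -162/125 kN
  M_B = M₀a(2b-a)/L² = 18·12·(2·8-12)/20² = 54/25 kN·m
Load 2 — point force P=8 kN at a=40/3 m (b=L-a=20/3):
  R_A = Pb²(3a+b)/L³ = 8·(20/3)²·(3·(40/3)+(20/3))/20³ = 56/27 kN
  M_A = Pab²/L² = 8·(40/3)·(20/3)²/20² = 320/27 kN·m
  R_B = Pa²(a+3b)/L³ = 8·(40/3)²·((40/3)+3·(20/3))/20³ = 160/27 kN
  M_B = -Pa²b/L² = -8·(40/3)²·(20/3)/20² = -640/27 kN·m
Superposition: R_A = 11374/3375 kN, M_A = 11888/675 kN·m, R_B = 15626/3375 kN, M_B = -14542/675 kN·m

R_A = 11374/3375 kN, M_A = 11888/675 kN·m, R_B = 15626/3375 kN, M_B = -14542/675 kN·m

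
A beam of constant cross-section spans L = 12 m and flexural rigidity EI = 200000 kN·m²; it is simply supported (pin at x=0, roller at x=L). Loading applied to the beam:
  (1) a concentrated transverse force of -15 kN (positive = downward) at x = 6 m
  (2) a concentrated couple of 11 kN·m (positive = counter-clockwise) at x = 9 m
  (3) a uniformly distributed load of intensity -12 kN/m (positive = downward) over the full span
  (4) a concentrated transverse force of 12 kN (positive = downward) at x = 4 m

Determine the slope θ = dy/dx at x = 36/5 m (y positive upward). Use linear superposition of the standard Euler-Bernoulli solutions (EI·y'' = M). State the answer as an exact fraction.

Load 1 — point force P=-15 kN at a=6 m (b=L-a=6):
  θ_1 = -Pa(2L²-6Lx+3x²+a²)/(6LEI)  [x>a] = -(-15)·6·(2·12²-6·12·(36/5)+3·(36/5)²+6²)/(6·12·200000) = -243/1000000 rad
Load 2 — applied couple M₀=11 kN·m at a=9 m (b=L-a=3):
  θ_2 = (M₀x²/(2L)+C₁)/EI  [x≤a] with C₁=M₀(3b²-L²)/(6L)=-143/8 = (11·(36/5)²/(2·12)+(-143/8))/200000 = 1177/40000000 rad
Load 3 — uniform load w=-12 kN/m over full span:
  θ_3 = -w(L³-6Lx²+4x³)/(24EI) = -(-12)·(12³-6·12·(36/5)²+4·(36/5)³)/(24·200000) = -999/781250 rad
Load 4 — point force P=12 kN at a=4 m (b=L-a=8):
  θ_4 = -Pa(2L²-6Lx+3x²+a²)/(6LEI)  [x>a] = -12·4·(2·12²-6·12·(36/5)+3·(36/5)²+4²)/(6·12·200000) = 46/234375 rad
Superposition: θ = Σ θ_i = -777617/600000000 rad ≈ -0.001296 rad

θ(36/5) = -777617/600000000 rad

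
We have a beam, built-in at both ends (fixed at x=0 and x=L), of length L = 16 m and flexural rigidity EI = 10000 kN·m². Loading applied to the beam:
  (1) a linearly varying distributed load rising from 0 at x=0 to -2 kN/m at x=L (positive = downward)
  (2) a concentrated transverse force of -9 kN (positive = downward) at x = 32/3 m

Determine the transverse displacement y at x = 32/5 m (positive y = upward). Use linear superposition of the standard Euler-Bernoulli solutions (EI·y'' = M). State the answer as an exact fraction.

y(32/5) = 2351104/87890625 m

Load 1 — triangular load w₀=-2 kN/m (0→w₀ over full span):
  y_1 = -w₀x²(L-x)²(x+2L)/(120LEI) = -(-2)·(32/5)²·(16-(32/5))²·((32/5)+2·16)/(120·16·10000) = 147456/9765625 m
Load 2 — point force P=-9 kN at a=32/3 m (b=L-a=16/3):
  y_2 = -Pb²x²(3aL-(3a+b)x)/(6L³EI)  [x≤a] = -(-9)·(16/3)²·(32/5)²·(3·(32/3)·16-(3·(32/3)+(16/3))·(32/5))/(6·16³·10000) = 8192/703125 m
Superposition: y = Σ y_i = 2351104/87890625 m ≈ 0.026750 m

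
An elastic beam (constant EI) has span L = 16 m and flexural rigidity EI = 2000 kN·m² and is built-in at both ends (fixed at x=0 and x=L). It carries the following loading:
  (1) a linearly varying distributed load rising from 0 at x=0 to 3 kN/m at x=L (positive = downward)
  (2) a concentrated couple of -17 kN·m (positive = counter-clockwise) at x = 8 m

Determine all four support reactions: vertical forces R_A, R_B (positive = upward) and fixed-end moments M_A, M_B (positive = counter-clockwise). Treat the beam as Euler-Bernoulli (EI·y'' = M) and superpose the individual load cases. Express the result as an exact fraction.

R_A = 897/160 kN, M_A = 427/20 kN·m, R_B = 2943/160 kN, M_B = -853/20 kN·m

Load 1 — triangular load w₀=3 kN/m (0→w₀ over full span):
  R_A = 3w₀L/20 = 3·3·16/20 = 36/5 kN
  M_A = w₀L²/30 = 3·16²/30 = 128/5 kN·m
  R_B = 7w₀L/20 = 7·3·16/20 = 84/5 kN
  M_B = -w₀L²/20 = -3·16²/20 = -192/5 kN·m
Load 2 — applied couple M₀=-17 kN·m at a=8 m (b=L-a=8):
  R_A = 6M₀ab/L³ = 6·(-17)·8·8/16³ = -51/32 kN
  M_A = M₀b(2a-b)/L² = (-17)·8·(2·8-8)/16² = -17/4 kN·m
  R_B = -6M₀ab/L³ = -6·(-17)·8·8/16³ = 51/32 kN
  M_B = M₀a(2b-a)/L² = (-17)·8·(2·8-8)/16² = -17/4 kN·m
Superposition: R_A = 897/160 kN, M_A = 427/20 kN·m, R_B = 2943/160 kN, M_B = -853/20 kN·m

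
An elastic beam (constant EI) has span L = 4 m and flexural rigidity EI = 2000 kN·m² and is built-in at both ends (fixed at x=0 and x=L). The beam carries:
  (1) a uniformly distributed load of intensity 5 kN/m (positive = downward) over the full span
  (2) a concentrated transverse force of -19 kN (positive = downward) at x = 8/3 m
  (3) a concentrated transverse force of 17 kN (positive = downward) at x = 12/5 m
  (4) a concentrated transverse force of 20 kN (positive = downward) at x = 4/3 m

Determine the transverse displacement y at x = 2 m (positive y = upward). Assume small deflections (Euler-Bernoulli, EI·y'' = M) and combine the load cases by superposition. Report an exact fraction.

Load 1 — uniform load w=5 kN/m over full span:
  y_1 = -wx²(L-x)²/(24EI) = -5·2²·(4-2)²/(24·2000) = -1/600 m
Load 2 — point force P=-19 kN at a=8/3 m (b=L-a=4/3):
  y_2 = -Pb²x²(3aL-(3a+b)x)/(6L³EI)  [x≤a] = -(-19)·(4/3)²·2²·(3·(8/3)·4-(3·(8/3)+(4/3))·2)/(6·4³·2000) = 19/8100 m
Load 3 — point force P=17 kN at a=12/5 m (b=L-a=8/5):
  y_3 = -Pb²x²(3aL-(3a+b)x)/(6L³EI)  [x≤a] = -17·(8/5)²·2²·(3·(12/5)·4-(3·(12/5)+(8/5))·2)/(6·4³·2000) = -119/46875 m
Load 4 — point force P=20 kN at a=4/3 m (b=L-a=8/3):
  y_4 = -Pa²(L-x)²(3bL-(3b+a)(L-x))/(6L³EI)  [x>a] = -20·(4/3)²·(4-2)²·(3·(8/3)·4-(3·(8/3)+(4/3))·(4-2))/(6·4³·2000) = -1/405 m
Superposition: y = Σ y_i = -43829/10125000 m ≈ -0.004329 m

y(2) = -43829/10125000 m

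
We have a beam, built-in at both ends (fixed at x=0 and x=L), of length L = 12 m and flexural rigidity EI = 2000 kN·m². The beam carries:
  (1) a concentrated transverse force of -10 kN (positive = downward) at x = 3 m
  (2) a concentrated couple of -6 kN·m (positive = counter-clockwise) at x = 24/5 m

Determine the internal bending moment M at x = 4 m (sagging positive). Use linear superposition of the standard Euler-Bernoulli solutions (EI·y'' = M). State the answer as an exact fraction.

Load 1 — point force P=-10 kN at a=3 m (b=L-a=9):
  M_1 = Pa²(a+3b)(L-x)/L³ - Pa²b/L²  [x>a] = (-10)·3²·(3+3·9)·(12-4)/12³ - (-10)·3²·9/12² = -55/8 kN·m
Load 2 — applied couple M₀=-6 kN·m at a=24/5 m (b=L-a=36/5):
  M_2 = R_Ax - M_A  [x≤a] with R_A=-18/25, M_A=-18/25 = (-18/25)·4 - (-18/25) = -54/25 kN·m
Superposition: M = Σ M_i = -1807/200 kN·m ≈ -9.035000 kN·m

M(4) = -1807/200 kN·m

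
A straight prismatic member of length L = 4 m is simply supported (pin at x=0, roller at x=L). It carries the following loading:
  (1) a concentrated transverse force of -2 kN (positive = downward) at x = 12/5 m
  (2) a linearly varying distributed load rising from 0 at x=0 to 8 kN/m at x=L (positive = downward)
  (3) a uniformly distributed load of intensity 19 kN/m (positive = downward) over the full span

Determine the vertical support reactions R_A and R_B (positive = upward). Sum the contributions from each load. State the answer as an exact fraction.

Load 1 — point force P=-2 kN at a=12/5 m (b=L-a=8/5):
  R_A = Pb/L = (-2)·(8/5)/4 = -4/5 kN
  R_B = Pa/L = (-2)·(12/5)/4 = -6/5 kN
Load 2 — triangular load w₀=8 kN/m (0→w₀ over full span):
  R_A = w₀L/6 = 8·4/6 = 16/3 kN
  R_B = w₀L/3 = 8·4/3 = 32/3 kN
Load 3 — uniform load w=19 kN/m over full span:
  R_A = wL/2 = 19·4/2 = 38 kN
  R_B = wL/2 = 19·4/2 = 38 kN
Superposition: R_A = 638/15 kN, R_B = 712/15 kN

R_A = 638/15 kN, R_B = 712/15 kN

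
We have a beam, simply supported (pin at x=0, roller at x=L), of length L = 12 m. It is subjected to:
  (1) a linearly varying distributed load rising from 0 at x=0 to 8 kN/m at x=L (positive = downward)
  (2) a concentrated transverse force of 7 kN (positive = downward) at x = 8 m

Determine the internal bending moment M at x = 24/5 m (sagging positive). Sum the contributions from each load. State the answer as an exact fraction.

M(24/5) = 9464/125 kN·m

Load 1 — triangular load w₀=8 kN/m (0→w₀ over full span):
  M_1 = w₀Lx/6 - w₀x³/(6L) = 8·12·(24/5)/6 - 8·(24/5)³/(6·12) = 8064/125 kN·m
Load 2 — point force P=7 kN at a=8 m (b=L-a=4):
  M_2 = Pbx/L  [x≤a] = 7·4·(24/5)/12 = 56/5 kN·m
Superposition: M = Σ M_i = 9464/125 kN·m ≈ 75.712000 kN·m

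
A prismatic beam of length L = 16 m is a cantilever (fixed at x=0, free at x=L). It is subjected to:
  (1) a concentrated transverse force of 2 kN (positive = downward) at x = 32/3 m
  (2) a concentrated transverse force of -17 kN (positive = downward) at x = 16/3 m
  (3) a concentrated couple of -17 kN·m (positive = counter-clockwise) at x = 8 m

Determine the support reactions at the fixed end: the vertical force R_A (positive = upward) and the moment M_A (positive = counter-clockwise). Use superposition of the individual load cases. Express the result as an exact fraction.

Load 1 — point force P=2 kN at a=32/3 m (b=L-a=16/3):
  R_A = P = 2 kN
  M_A = Pa = 2·(32/3) = 64/3 kN·m
Load 2 — point force P=-17 kN at a=16/3 m (b=L-a=32/3):
  R_A = P = (-17) = -17 kN
  M_A = Pa = (-17)·(16/3) = -272/3 kN·m
Load 3 — applied couple M₀=-17 kN·m at a=8 m (b=L-a=8):
  R_A = 0 kN
  M_A = -M₀ = -(-17) = 17 kN·m
Superposition: R_A = -15 kN, M_A = -157/3 kN·m

R_A = -15 kN, M_A = -157/3 kN·m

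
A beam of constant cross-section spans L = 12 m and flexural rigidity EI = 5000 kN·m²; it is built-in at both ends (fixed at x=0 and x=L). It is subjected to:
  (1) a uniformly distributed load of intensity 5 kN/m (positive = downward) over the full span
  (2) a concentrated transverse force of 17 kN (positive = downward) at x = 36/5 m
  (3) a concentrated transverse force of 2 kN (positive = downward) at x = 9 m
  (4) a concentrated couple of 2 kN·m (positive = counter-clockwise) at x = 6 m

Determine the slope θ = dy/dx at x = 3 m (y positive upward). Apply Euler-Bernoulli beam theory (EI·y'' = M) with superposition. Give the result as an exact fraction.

Load 1 — uniform load w=5 kN/m over full span:
  θ_1 = -wx(L-x)(L-2x)/(12EI) = -5·3·(12-3)·(12-2·3)/(12·5000) = -27/2000 rad
Load 2 — point force P=17 kN at a=36/5 m (b=L-a=24/5):
  θ_2 = -Pb²x(2aL-(3a+b)x)/(2L³EI)  [x≤a] = -17·(24/5)²·3·(2·(36/5)·12-(3·(36/5)+(24/5))·3)/(2·12³·5000) = -1989/312500 rad
Load 3 — point force P=2 kN at a=9 m (b=L-a=3):
  θ_3 = -Pb²x(2aL-(3a+b)x)/(2L³EI)  [x≤a] = -2·3²·3·(2·9·12-(3·9+3)·3)/(2·12³·5000) = -63/160000 rad
Load 4 — applied couple M₀=2 kN·m at a=6 m (b=L-a=6):
  θ_4 = (R_Ax²/2 - M_Ax)/EI  [x≤a] with R_A=1/4, M_A=1/2 = ((1/4)·3²/2 - (1/2)·3)/5000 = -3/40000 rad
Superposition: θ = Σ θ_i = -406671/20000000 rad ≈ -0.020334 rad

θ(3) = -406671/20000000 rad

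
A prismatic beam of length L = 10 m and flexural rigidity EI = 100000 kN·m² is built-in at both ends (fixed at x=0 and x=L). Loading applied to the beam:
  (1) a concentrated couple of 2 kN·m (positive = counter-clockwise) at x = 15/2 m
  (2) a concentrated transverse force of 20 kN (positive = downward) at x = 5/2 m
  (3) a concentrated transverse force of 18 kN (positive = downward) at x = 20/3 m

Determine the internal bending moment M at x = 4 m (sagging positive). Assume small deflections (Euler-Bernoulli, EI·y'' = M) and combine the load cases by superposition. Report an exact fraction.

Load 1 — applied couple M₀=2 kN·m at a=15/2 m (b=L-a=5/2):
  M_1 = R_Ax - M_A  [x≤a] with R_A=9/40, M_A=5/8 = (9/40)·4 - (5/8) = 11/40 kN·m
Load 2 — point force P=20 kN at a=5/2 m (b=L-a=15/2):
  M_2 = Pa²(a+3b)(L-x)/L³ - Pa²b/L²  [x>a] = 20·(5/2)²·((5/2)+3·(15/2))·(10-4)/10³ - 20·(5/2)²·(15/2)/10² = 75/8 kN·m
Load 3 — point force P=18 kN at a=20/3 m (b=L-a=10/3):
  M_3 = Pb²(3a+b)x/L³ - Pab²/L²  [x≤a] = 18·(10/3)²·(3·(20/3)+(10/3))·4/10³ - 18·(20/3)·(10/3)²/10² = 16/3 kN·m
Superposition: M = Σ M_i = 899/60 kN·m ≈ 14.983333 kN·m

M(4) = 899/60 kN·m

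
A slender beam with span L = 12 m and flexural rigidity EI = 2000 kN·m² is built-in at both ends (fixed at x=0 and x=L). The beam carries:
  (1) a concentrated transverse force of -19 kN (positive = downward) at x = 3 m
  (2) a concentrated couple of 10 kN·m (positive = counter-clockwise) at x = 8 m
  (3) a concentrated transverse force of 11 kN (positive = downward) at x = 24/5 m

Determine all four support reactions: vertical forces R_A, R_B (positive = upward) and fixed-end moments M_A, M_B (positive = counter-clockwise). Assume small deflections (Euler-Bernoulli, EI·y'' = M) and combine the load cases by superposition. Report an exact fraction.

Load 1 — point force P=-19 kN at a=3 m (b=L-a=9):
  R_A = Pb²(3a+b)/L³ = (-19)·9²·(3·3+9)/12³ = -513/32 kN
  M_A = Pab²/L² = (-19)·3·9²/12² = -513/16 kN·m
  R_B = Pa²(a+3b)/L³ = (-19)·3²·(3+3·9)/12³ = -95/32 kN
  M_B = -Pa²b/L² = -(-19)·3²·9/12² = 171/16 kN·m
Load 2 — applied couple M₀=10 kN·m at a=8 m (b=L-a=4):
  R_A = 6M₀ab/L³ = 6·10·8·4/12³ = 10/9 kN
  M_A = M₀b(2a-b)/L² = 10·4·(2·8-4)/12² = 10/3 kN·m
  R_B = -6M₀ab/L³ = -6·10·8·4/12³ = -10/9 kN
  M_B = M₀a(2b-a)/L² = 10·8·(2·4-8)/12² = 0 kN·m
Load 3 — point force P=11 kN at a=24/5 m (b=L-a=36/5):
  R_A = Pb²(3a+b)/L³ = 11·(36/5)²·(3·(24/5)+(36/5))/12³ = 891/125 kN
  M_A = Pab²/L² = 11·(24/5)·(36/5)²/12² = 2376/125 kN·m
  R_B = Pa²(a+3b)/L³ = 11·(24/5)²·((24/5)+3·(36/5))/12³ = 484/125 kN
  M_B = -Pa²b/L² = -11·(24/5)²·(36/5)/12² = -1584/125 kN·m
Superposition: R_A = -280517/36000 kN, M_A = -58327/6000 kN·m, R_B = -7483/36000 kN, M_B = -3969/2000 kN·m

R_A = -280517/36000 kN, M_A = -58327/6000 kN·m, R_B = -7483/36000 kN, M_B = -3969/2000 kN·m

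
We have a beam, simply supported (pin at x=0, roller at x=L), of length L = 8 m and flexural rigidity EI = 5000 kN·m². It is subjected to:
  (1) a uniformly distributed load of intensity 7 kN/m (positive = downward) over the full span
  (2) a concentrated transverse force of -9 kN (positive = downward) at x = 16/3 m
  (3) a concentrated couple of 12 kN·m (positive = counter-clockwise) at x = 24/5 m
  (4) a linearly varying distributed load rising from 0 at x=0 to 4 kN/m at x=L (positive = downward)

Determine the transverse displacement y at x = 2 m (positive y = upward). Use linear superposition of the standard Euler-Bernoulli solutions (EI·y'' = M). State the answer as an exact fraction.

y(2) = -33797/562500 m

Load 1 — uniform load w=7 kN/m over full span:
  y_1 = -wx(L³-2Lx²+x³)/(24EI) = -7·2·(8³-2·8·2²+2³)/(24·5000) = -133/2500 m
Load 2 — point force P=-9 kN at a=16/3 m (b=L-a=8/3):
  y_2 = -Pbx(L²-b²-x²)/(6LEI)  [x≤a] = -(-9)·(8/3)·2·(8²-(8/3)²-2²)/(6·8·5000) = 119/11250 m
Load 3 — applied couple M₀=12 kN·m at a=24/5 m (b=L-a=16/5):
  y_3 = (M₀x³/(6L)+C₁x)/EI  [x≤a] with C₁=M₀(3b²-L²)/(6L)=-208/25 = (12·2³/(6·8)+(-208/25)·2)/5000 = -183/62500 m
Load 4 — triangular load w₀=4 kN/m (0→w₀ over full span):
  y_4 = -w₀x(7L⁴-10L²x²+3x⁴)/(360LEI) = -4·2·(7·8⁴-10·8²·2²+3·2⁴)/(360·8·5000) = -109/7500 m
Superposition: y = Σ y_i = -33797/562500 m ≈ -0.060084 m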